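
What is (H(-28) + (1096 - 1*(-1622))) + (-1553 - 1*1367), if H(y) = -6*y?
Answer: -34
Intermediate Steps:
(H(-28) + (1096 - 1*(-1622))) + (-1553 - 1*1367) = (-6*(-28) + (1096 - 1*(-1622))) + (-1553 - 1*1367) = (168 + (1096 + 1622)) + (-1553 - 1367) = (168 + 2718) - 2920 = 2886 - 2920 = -34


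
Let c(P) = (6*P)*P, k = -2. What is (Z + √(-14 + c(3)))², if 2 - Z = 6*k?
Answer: 236 + 56*√10 ≈ 413.09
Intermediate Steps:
c(P) = 6*P²
Z = 14 (Z = 2 - 6*(-2) = 2 - 1*(-12) = 2 + 12 = 14)
(Z + √(-14 + c(3)))² = (14 + √(-14 + 6*3²))² = (14 + √(-14 + 6*9))² = (14 + √(-14 + 54))² = (14 + √40)² = (14 + 2*√10)²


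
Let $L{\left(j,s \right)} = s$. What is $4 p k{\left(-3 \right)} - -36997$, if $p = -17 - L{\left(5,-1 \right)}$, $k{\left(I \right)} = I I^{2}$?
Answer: $38725$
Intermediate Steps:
$k{\left(I \right)} = I^{3}$
$p = -16$ ($p = -17 - -1 = -17 + 1 = -16$)
$4 p k{\left(-3 \right)} - -36997 = 4 \left(-16\right) \left(-3\right)^{3} - -36997 = \left(-64\right) \left(-27\right) + 36997 = 1728 + 36997 = 38725$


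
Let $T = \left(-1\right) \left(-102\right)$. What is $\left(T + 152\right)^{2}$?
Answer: $64516$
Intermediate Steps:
$T = 102$
$\left(T + 152\right)^{2} = \left(102 + 152\right)^{2} = 254^{2} = 64516$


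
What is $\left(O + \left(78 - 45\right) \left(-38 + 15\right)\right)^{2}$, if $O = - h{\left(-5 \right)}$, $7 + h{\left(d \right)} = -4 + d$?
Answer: $552049$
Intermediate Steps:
$h{\left(d \right)} = -11 + d$ ($h{\left(d \right)} = -7 + \left(-4 + d\right) = -11 + d$)
$O = 16$ ($O = - (-11 - 5) = \left(-1\right) \left(-16\right) = 16$)
$\left(O + \left(78 - 45\right) \left(-38 + 15\right)\right)^{2} = \left(16 + \left(78 - 45\right) \left(-38 + 15\right)\right)^{2} = \left(16 + 33 \left(-23\right)\right)^{2} = \left(16 - 759\right)^{2} = \left(-743\right)^{2} = 552049$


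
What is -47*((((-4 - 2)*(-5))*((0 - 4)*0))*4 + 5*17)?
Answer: -3995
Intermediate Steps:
-47*((((-4 - 2)*(-5))*((0 - 4)*0))*4 + 5*17) = -47*(((-6*(-5))*(-4*0))*4 + 85) = -47*((30*0)*4 + 85) = -47*(0*4 + 85) = -47*(0 + 85) = -47*85 = -3995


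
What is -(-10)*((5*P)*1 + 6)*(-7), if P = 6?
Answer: -2520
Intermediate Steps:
-(-10)*((5*P)*1 + 6)*(-7) = -(-10)*((5*6)*1 + 6)*(-7) = -(-10)*(30*1 + 6)*(-7) = -(-10)*(30 + 6)*(-7) = -(-10)*36*(-7) = -5*(-72)*(-7) = 360*(-7) = -2520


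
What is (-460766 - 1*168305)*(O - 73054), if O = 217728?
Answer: -91010217854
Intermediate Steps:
(-460766 - 1*168305)*(O - 73054) = (-460766 - 1*168305)*(217728 - 73054) = (-460766 - 168305)*144674 = -629071*144674 = -91010217854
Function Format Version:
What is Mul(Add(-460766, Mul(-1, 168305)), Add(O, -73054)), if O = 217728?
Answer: -91010217854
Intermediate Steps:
Mul(Add(-460766, Mul(-1, 168305)), Add(O, -73054)) = Mul(Add(-460766, Mul(-1, 168305)), Add(217728, -73054)) = Mul(Add(-460766, -168305), 144674) = Mul(-629071, 144674) = -91010217854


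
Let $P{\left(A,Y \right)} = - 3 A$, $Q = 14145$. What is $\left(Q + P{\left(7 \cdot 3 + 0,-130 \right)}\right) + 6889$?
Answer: $20971$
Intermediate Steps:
$\left(Q + P{\left(7 \cdot 3 + 0,-130 \right)}\right) + 6889 = \left(14145 - 3 \left(7 \cdot 3 + 0\right)\right) + 6889 = \left(14145 - 3 \left(21 + 0\right)\right) + 6889 = \left(14145 - 63\right) + 6889 = 14082 + 6889 = 20971$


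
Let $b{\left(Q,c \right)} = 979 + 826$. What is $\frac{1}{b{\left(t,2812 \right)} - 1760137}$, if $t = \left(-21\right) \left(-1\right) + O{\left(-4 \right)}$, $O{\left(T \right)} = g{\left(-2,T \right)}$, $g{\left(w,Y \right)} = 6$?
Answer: $- \frac{1}{1758332} \approx -5.6872 \cdot 10^{-7}$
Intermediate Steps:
$O{\left(T \right)} = 6$
$t = 27$ ($t = \left(-21\right) \left(-1\right) + 6 = 21 + 6 = 27$)
$b{\left(Q,c \right)} = 1805$
$\frac{1}{b{\left(t,2812 \right)} - 1760137} = \frac{1}{1805 - 1760137} = \frac{1}{-1758332} = - \frac{1}{1758332}$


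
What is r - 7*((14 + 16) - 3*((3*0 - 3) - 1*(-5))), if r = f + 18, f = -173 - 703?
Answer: -1026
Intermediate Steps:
f = -876
r = -858 (r = -876 + 18 = -858)
r - 7*((14 + 16) - 3*((3*0 - 3) - 1*(-5))) = -858 - 7*((14 + 16) - 3*((3*0 - 3) - 1*(-5))) = -858 - 7*(30 - 3*((0 - 3) + 5)) = -858 - 7*(30 - 3*(-3 + 5)) = -858 - 7*(30 - 3*2) = -858 - 7*(30 - 6) = -858 - 7*24 = -858 - 1*168 = -858 - 168 = -1026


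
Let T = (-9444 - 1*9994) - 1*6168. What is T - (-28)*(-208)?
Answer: -31430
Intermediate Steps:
T = -25606 (T = (-9444 - 9994) - 6168 = -19438 - 6168 = -25606)
T - (-28)*(-208) = -25606 - (-28)*(-208) = -25606 - 1*5824 = -25606 - 5824 = -31430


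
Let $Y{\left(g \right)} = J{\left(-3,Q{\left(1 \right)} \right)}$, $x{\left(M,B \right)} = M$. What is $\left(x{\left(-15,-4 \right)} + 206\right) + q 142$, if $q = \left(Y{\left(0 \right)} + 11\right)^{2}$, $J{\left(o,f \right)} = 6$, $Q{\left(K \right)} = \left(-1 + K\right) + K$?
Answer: $41229$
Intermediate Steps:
$Q{\left(K \right)} = -1 + 2 K$
$Y{\left(g \right)} = 6$
$q = 289$ ($q = \left(6 + 11\right)^{2} = 17^{2} = 289$)
$\left(x{\left(-15,-4 \right)} + 206\right) + q 142 = \left(-15 + 206\right) + 289 \cdot 142 = 191 + 41038 = 41229$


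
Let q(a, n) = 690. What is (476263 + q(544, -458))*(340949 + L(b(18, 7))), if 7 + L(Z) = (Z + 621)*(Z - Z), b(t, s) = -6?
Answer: 162613309726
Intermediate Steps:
L(Z) = -7 (L(Z) = -7 + (Z + 621)*(Z - Z) = -7 + (621 + Z)*0 = -7 + 0 = -7)
(476263 + q(544, -458))*(340949 + L(b(18, 7))) = (476263 + 690)*(340949 - 7) = 476953*340942 = 162613309726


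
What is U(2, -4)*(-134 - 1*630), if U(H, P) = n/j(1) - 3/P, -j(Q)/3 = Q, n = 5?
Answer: 2101/3 ≈ 700.33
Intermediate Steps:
j(Q) = -3*Q
U(H, P) = -5/3 - 3/P (U(H, P) = 5/((-3*1)) - 3/P = 5/(-3) - 3/P = 5*(-1/3) - 3/P = -5/3 - 3/P)
U(2, -4)*(-134 - 1*630) = (-5/3 - 3/(-4))*(-134 - 1*630) = (-5/3 - 3*(-1/4))*(-134 - 630) = (-5/3 + 3/4)*(-764) = -11/12*(-764) = 2101/3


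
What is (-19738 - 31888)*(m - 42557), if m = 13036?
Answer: 1524051146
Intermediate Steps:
(-19738 - 31888)*(m - 42557) = (-19738 - 31888)*(13036 - 42557) = -51626*(-29521) = 1524051146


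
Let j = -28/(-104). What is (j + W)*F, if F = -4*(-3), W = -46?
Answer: -7134/13 ≈ -548.77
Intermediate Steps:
F = 12
j = 7/26 (j = -28*(-1/104) = 7/26 ≈ 0.26923)
(j + W)*F = (7/26 - 46)*12 = -1189/26*12 = -7134/13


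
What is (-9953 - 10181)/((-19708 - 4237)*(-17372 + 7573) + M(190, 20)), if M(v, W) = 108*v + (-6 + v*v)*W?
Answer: -20134/235379455 ≈ -8.5538e-5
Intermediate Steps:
M(v, W) = 108*v + W*(-6 + v²) (M(v, W) = 108*v + (-6 + v²)*W = 108*v + W*(-6 + v²))
(-9953 - 10181)/((-19708 - 4237)*(-17372 + 7573) + M(190, 20)) = (-9953 - 10181)/((-19708 - 4237)*(-17372 + 7573) + (-6*20 + 108*190 + 20*190²)) = -20134/(-23945*(-9799) + (-120 + 20520 + 20*36100)) = -20134/(234637055 + (-120 + 20520 + 722000)) = -20134/(234637055 + 742400) = -20134/235379455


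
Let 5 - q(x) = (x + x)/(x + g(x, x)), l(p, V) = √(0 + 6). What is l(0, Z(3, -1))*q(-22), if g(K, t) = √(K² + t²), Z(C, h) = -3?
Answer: 4*√3 + 7*√6 ≈ 24.075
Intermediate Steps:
l(p, V) = √6
q(x) = 5 - 2*x/(x + √2*√(x²)) (q(x) = 5 - (x + x)/(x + √(x² + x²)) = 5 - 2*x/(x + √(2*x²)) = 5 - 2*x/(x + √2*√(x²)))
l(0, Z(3, -1))*q(-22) = √6*((3*(-22) + 5*√2*√((-22)²))/(-22 + √2*√((-22)²))) = √6*((-66 + 5*√2*√484)/(-22 + √2*√484)) = √6*((-66 + 5*√2*22)/(-22 + √2*22)) = √6*((-66 + 110*√2)/(-22 + 22*√2)) = √6*(-66 + 110*√2)/(-22 + 22*√2)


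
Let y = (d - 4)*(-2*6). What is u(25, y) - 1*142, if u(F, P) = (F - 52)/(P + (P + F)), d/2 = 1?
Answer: -10393/73 ≈ -142.37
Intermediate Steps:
d = 2 (d = 2*1 = 2)
y = 24 (y = (2 - 4)*(-2*6) = -2*(-12) = 24)
u(F, P) = (-52 + F)/(F + 2*P) (u(F, P) = (-52 + F)/(P + (F + P)) = (-52 + F)/(F + 2*P))
u(25, y) - 1*142 = (-52 + 25)/(25 + 2*24) - 1*142 = -27/(25 + 48) - 142 = -27/73 - 142 = -10393/73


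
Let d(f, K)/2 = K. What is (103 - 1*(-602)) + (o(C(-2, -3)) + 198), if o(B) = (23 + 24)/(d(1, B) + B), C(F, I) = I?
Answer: 8080/9 ≈ 897.78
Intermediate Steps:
d(f, K) = 2*K
o(B) = 47/(3*B) (o(B) = (23 + 24)/(2*B + B) = 47/((3*B)) = 47*(1/(3*B)) = 47/(3*B))
(103 - 1*(-602)) + (o(C(-2, -3)) + 198) = (103 - 1*(-602)) + ((47/3)/(-3) + 198) = (103 + 602) + ((47/3)*(-⅓) + 198) = 705 + (-47/9 + 198) = 705 + 1735/9 = 8080/9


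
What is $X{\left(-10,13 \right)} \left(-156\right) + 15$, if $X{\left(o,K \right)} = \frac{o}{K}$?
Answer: $135$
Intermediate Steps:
$X{\left(-10,13 \right)} \left(-156\right) + 15 = - \frac{10}{13} \left(-156\right) + 15 = \left(-10\right) \frac{1}{13} \left(-156\right) + 15 = \left(- \frac{10}{13}\right) \left(-156\right) + 15 = 120 + 15 = 135$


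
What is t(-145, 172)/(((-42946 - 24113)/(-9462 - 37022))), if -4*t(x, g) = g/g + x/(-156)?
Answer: -3497921/10461204 ≈ -0.33437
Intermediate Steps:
t(x, g) = -¼ + x/624 (t(x, g) = -(g/g + x/(-156))/4 = -(1 + x*(-1/156))/4 = -(1 - x/156)/4 = -¼ + x/624)
t(-145, 172)/(((-42946 - 24113)/(-9462 - 37022))) = (-¼ + (1/624)*(-145))/(((-42946 - 24113)/(-9462 - 37022))) = (-¼ - 145/624)/((-67059/(-46484))) = -301/(624*((-67059*(-1/46484)))) = -301/(624*67059/46484) = -301/624*46484/67059 = -3497921/10461204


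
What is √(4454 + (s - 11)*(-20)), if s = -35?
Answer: √5374 ≈ 73.308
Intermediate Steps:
√(4454 + (s - 11)*(-20)) = √(4454 + (-35 - 11)*(-20)) = √(4454 - 46*(-20)) = √(4454 + 920) = √5374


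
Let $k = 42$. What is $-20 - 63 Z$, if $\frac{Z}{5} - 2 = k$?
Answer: $-13880$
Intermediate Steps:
$Z = 220$ ($Z = 10 + 5 \cdot 42 = 10 + 210 = 220$)
$-20 - 63 Z = -20 - 13860 = -13880$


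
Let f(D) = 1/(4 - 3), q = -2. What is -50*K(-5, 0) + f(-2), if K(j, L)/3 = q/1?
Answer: 301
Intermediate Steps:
K(j, L) = -6 (K(j, L) = 3*(-2/1) = 3*(-2*1) = 3*(-2) = -6)
f(D) = 1 (f(D) = 1/1 = 1)
-50*K(-5, 0) + f(-2) = -50*(-6) + 1 = 300 + 1 = 301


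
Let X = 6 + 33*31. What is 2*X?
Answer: 2058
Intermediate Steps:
X = 1029 (X = 6 + 1023 = 1029)
2*X = 2*1029 = 2058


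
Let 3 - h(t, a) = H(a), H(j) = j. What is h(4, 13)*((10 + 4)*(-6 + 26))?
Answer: -2800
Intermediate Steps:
h(t, a) = 3 - a
h(4, 13)*((10 + 4)*(-6 + 26)) = (3 - 1*13)*((10 + 4)*(-6 + 26)) = (3 - 13)*(14*20) = -10*280 = -2800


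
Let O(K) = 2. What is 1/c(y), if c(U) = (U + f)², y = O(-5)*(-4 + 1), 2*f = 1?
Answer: 4/121 ≈ 0.033058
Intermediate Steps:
f = ½ (f = (½)*1 = ½ ≈ 0.50000)
y = -6 (y = 2*(-4 + 1) = 2*(-3) = -6)
c(U) = (½ + U)² (c(U) = (U + ½)² = (½ + U)²)
1/c(y) = 1/((1 + 2*(-6))²/4) = 1/((1 - 12)²/4) = 1/((¼)*(-11)²) = 1/((¼)*121) = 1/(121/4) = 4/121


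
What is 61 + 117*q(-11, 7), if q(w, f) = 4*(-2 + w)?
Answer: -6023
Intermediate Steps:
q(w, f) = -8 + 4*w
61 + 117*q(-11, 7) = 61 + 117*(-8 + 4*(-11)) = 61 + 117*(-8 - 44) = 61 + 117*(-52) = 61 - 6084 = -6023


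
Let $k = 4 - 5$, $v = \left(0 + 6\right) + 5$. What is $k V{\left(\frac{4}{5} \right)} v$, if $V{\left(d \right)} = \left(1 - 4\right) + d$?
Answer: $\frac{121}{5} \approx 24.2$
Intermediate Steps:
$V{\left(d \right)} = -3 + d$
$v = 11$ ($v = 6 + 5 = 11$)
$k = -1$
$k V{\left(\frac{4}{5} \right)} v = - (-3 + \frac{4}{5}) 11 = \left(-1\right) \left(- \frac{11}{5}\right) 11 = \frac{11}{5} \cdot 11 = \frac{121}{5}$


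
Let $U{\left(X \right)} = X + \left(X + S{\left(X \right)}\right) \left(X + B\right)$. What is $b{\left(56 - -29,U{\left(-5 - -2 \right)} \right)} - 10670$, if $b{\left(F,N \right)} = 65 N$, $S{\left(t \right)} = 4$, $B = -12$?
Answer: $-11840$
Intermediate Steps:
$U{\left(X \right)} = X + \left(-12 + X\right) \left(4 + X\right)$ ($U{\left(X \right)} = X + \left(X + 4\right) \left(X - 12\right) = X + \left(4 + X\right) \left(-12 + X\right) = X + \left(-12 + X\right) \left(4 + X\right)$)
$b{\left(56 - -29,U{\left(-5 - -2 \right)} \right)} - 10670 = 65 \left(-48 + \left(-5 - -2\right)^{2} - 7 \left(-5 - -2\right)\right) - 10670 = 65 \left(-48 + \left(-5 + 2\right)^{2} - 7 \left(-5 + 2\right)\right) - 10670 = 65 \left(-48 + \left(-3\right)^{2} - -21\right) - 10670 = 65 \left(-48 + 9 + 21\right) - 10670 = 65 \left(-18\right) - 10670 = -1170 - 10670 = -11840$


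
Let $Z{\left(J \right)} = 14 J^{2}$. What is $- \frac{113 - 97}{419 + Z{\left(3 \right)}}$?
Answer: $- \frac{16}{545} \approx -0.029358$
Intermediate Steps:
$- \frac{113 - 97}{419 + Z{\left(3 \right)}} = - \frac{113 - 97}{419 + 14 \cdot 3^{2}} = - \frac{16}{419 + 14 \cdot 9} = - \frac{16}{419 + 126} = - \frac{16}{545}$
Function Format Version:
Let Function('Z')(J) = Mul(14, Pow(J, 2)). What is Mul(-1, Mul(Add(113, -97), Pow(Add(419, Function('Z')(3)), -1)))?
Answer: Rational(-16, 545) ≈ -0.029358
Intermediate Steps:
Mul(-1, Mul(Add(113, -97), Pow(Add(419, Function('Z')(3)), -1))) = Mul(-1, Mul(Add(113, -97), Pow(Add(419, Mul(14, Pow(3, 2))), -1))) = Mul(-1, Mul(16, Pow(Add(419, Mul(14, 9)), -1))) = Mul(-1, Mul(16, Pow(Add(419, 126), -1))) = Mul(-1, Mul(16, Pow(545, -1))) = Mul(-1, Mul(16, Rational(1, 545))) = Mul(-1, Rational(16, 545)) = Rational(-16, 545)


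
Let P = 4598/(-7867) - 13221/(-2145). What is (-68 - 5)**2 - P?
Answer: 2303364342/432685 ≈ 5323.4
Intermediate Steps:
P = 2414023/432685 (P = 4598*(-1/7867) - 13221*(-1/2145) = -4598/7867 + 339/55 = 2414023/432685 ≈ 5.5792)
(-68 - 5)**2 - P = (-68 - 5)**2 - 1*2414023/432685 = (-73)**2 - 2414023/432685 = 5329 - 2414023/432685 = 2303364342/432685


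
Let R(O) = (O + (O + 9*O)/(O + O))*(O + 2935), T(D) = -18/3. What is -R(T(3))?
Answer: 2929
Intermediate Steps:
T(D) = -6 (T(D) = -18*⅓ = -6)
R(O) = (5 + O)*(2935 + O) (R(O) = (O + (10*O)/((2*O)))*(2935 + O) = (O + (10*O)*(1/(2*O)))*(2935 + O) = (O + 5)*(2935 + O) = (5 + O)*(2935 + O))
-R(T(3)) = -(14675 + (-6)² + 2940*(-6)) = -(14675 + 36 - 17640) = -1*(-2929) = 2929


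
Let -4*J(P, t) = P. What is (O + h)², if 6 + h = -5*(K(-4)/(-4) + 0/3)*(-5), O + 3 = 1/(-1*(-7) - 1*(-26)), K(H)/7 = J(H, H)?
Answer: 48427681/17424 ≈ 2779.4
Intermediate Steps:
J(P, t) = -P/4
K(H) = -7*H/4 (K(H) = 7*(-H/4) = -7*H/4)
O = -98/33 (O = -3 + 1/(-1*(-7) - 1*(-26)) = -3 + 1/(7 + 26) = -3 + 1/33 = -98/33 ≈ -2.9697)
h = -199/4 (h = -6 - 5*(-7/4*(-4)/(-4) + 0/3)*(-5) = -6 - 5*(7*(-¼) + 0*(⅓))*(-5) = -6 - 5*(-7/4 + 0)*(-5) = -6 - 5*(-7/4)*(-5) = -6 + (35/4)*(-5) = -6 - 175/4 = -199/4 ≈ -49.750)
(O + h)² = (-98/33 - 199/4)² = (-6959/132)² = 48427681/17424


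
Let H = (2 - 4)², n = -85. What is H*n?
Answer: -340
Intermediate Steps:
H = 4 (H = (-2)² = 4)
H*n = 4*(-85) = -340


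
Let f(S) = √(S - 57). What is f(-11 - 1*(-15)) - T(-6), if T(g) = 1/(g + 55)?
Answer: -1/49 + I*√53 ≈ -0.020408 + 7.2801*I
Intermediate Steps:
T(g) = 1/(55 + g)
f(S) = √(-57 + S)
f(-11 - 1*(-15)) - T(-6) = √(-57 + (-11 - 1*(-15))) - 1/(55 - 6) = √(-57 + (-11 + 15)) - 1/49 = √(-57 + 4) - 1*1/49 = √(-53) - 1/49 = I*√53 - 1/49 = -1/49 + I*√53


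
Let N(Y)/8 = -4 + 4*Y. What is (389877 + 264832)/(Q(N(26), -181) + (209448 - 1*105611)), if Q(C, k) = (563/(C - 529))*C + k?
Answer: 177426139/28541176 ≈ 6.2165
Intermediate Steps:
N(Y) = -32 + 32*Y (N(Y) = 8*(-4 + 4*Y) = -32 + 32*Y)
Q(C, k) = k + 563*C/(-529 + C) (Q(C, k) = (563/(-529 + C))*C + k = 563*C/(-529 + C) + k = k + 563*C/(-529 + C))
(389877 + 264832)/(Q(N(26), -181) + (209448 - 1*105611)) = (389877 + 264832)/((-529*(-181) + 563*(-32 + 32*26) + (-32 + 32*26)*(-181))/(-529 + (-32 + 32*26)) + (209448 - 1*105611)) = 654709/((95749 + 563*(-32 + 832) + (-32 + 832)*(-181))/(-529 + (-32 + 832)) + (209448 - 105611)) = 654709/((95749 + 563*800 + 800*(-181))/(-529 + 800) + 103837) = 654709/((95749 + 450400 - 144800)/271 + 103837) = 654709/((1/271)*401349 + 103837) = 654709/(401349/271 + 103837) = 654709/(28541176/271) = 654709*(271/28541176) = 177426139/28541176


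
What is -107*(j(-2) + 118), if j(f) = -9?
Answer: -11663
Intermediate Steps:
-107*(j(-2) + 118) = -107*(-9 + 118) = -107*109 = -11663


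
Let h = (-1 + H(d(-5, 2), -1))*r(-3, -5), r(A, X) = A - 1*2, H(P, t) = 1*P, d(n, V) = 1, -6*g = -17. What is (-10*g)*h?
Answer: 0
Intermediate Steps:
g = 17/6 (g = -⅙*(-17) = 17/6 ≈ 2.8333)
H(P, t) = P
r(A, X) = -2 + A (r(A, X) = A - 2 = -2 + A)
h = 0 (h = (-1 + 1)*(-2 - 3) = 0*(-5) = 0)
(-10*g)*h = -10*17/6*0 = -85/3*0 = 0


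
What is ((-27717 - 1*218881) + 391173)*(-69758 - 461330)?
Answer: -76782047600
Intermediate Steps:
((-27717 - 1*218881) + 391173)*(-69758 - 461330) = ((-27717 - 218881) + 391173)*(-531088) = (-246598 + 391173)*(-531088) = 144575*(-531088) = -76782047600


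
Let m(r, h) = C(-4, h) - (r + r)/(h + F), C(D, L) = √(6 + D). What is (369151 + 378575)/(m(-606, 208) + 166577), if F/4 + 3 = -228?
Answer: 1995396341279460/444526148128159 - 11978944383*√2/444526148128159 ≈ 4.4888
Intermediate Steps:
F = -924 (F = -12 + 4*(-228) = -12 - 912 = -924)
m(r, h) = √2 - 2*r/(-924 + h) (m(r, h) = √(6 - 4) - (r + r)/(h - 924) = √2 - 2*r/(-924 + h))
(369151 + 378575)/(m(-606, 208) + 166577) = (369151 + 378575)/((-924*√2 - 2*(-606) + 208*√2)/(-924 + 208) + 166577) = 747726/((-924*√2 + 1212 + 208*√2)/(-716) + 166577) = 747726/(-(1212 - 716*√2)/716 + 166577) = 747726/((-303/179 + √2) + 166577) = 747726/(29816980/179 + √2)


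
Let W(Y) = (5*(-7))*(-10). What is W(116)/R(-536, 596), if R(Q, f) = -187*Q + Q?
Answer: 175/49848 ≈ 0.0035107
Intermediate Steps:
R(Q, f) = -186*Q
W(Y) = 350 (W(Y) = -35*(-10) = 350)
W(116)/R(-536, 596) = 350/((-186*(-536))) = 350/99696 = 350*(1/99696) = 175/49848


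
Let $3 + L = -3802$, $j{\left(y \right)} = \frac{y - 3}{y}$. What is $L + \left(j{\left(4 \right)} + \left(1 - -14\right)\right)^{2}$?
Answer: $- \frac{57159}{16} \approx -3572.4$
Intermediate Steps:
$j{\left(y \right)} = \frac{-3 + y}{y}$
$L = -3805$ ($L = -3 - 3802 = -3805$)
$L + \left(j{\left(4 \right)} + \left(1 - -14\right)\right)^{2} = -3805 + \left(\frac{-3 + 4}{4} + \left(1 - -14\right)\right)^{2} = -3805 + \left(\frac{1}{4} \cdot 1 + \left(1 + 14\right)\right)^{2} = -3805 + \left(\frac{1}{4} + 15\right)^{2} = -3805 + \left(\frac{61}{4}\right)^{2} = -3805 + \frac{3721}{16} = - \frac{57159}{16}$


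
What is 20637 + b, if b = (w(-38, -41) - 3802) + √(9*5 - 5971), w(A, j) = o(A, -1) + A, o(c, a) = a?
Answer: 16796 + I*√5926 ≈ 16796.0 + 76.98*I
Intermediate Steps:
w(A, j) = -1 + A
b = -3841 + I*√5926 (b = ((-1 - 38) - 3802) + √(9*5 - 5971) = (-39 - 3802) + √(45 - 5971) = -3841 + √(-5926) = -3841 + I*√5926 ≈ -3841.0 + 76.98*I)
20637 + b = 20637 + (-3841 + I*√5926) = 16796 + I*√5926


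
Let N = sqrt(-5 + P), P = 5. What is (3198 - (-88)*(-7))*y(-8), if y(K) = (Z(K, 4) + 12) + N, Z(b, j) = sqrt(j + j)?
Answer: 30984 + 5164*sqrt(2) ≈ 38287.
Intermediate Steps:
Z(b, j) = sqrt(2)*sqrt(j) (Z(b, j) = sqrt(2*j) = sqrt(2)*sqrt(j))
N = 0 (N = sqrt(-5 + 5) = sqrt(0) = 0)
y(K) = 12 + 2*sqrt(2) (y(K) = (sqrt(2)*sqrt(4) + 12) + 0 = (sqrt(2)*2 + 12) + 0 = (2*sqrt(2) + 12) + 0 = (12 + 2*sqrt(2)) + 0 = 12 + 2*sqrt(2))
(3198 - (-88)*(-7))*y(-8) = (3198 - (-88)*(-7))*(12 + 2*sqrt(2)) = (3198 - 1*616)*(12 + 2*sqrt(2)) = (3198 - 616)*(12 + 2*sqrt(2)) = 2582*(12 + 2*sqrt(2)) = 30984 + 5164*sqrt(2)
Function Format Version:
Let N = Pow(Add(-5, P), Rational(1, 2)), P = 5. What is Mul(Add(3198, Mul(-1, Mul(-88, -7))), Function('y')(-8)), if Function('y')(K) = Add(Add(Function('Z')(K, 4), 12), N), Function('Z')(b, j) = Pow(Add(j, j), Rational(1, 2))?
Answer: Add(30984, Mul(5164, Pow(2, Rational(1, 2)))) ≈ 38287.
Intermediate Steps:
Function('Z')(b, j) = Mul(Pow(2, Rational(1, 2)), Pow(j, Rational(1, 2))) (Function('Z')(b, j) = Pow(Mul(2, j), Rational(1, 2)) = Mul(Pow(2, Rational(1, 2)), Pow(j, Rational(1, 2))))
N = 0 (N = Pow(Add(-5, 5), Rational(1, 2)) = Pow(0, Rational(1, 2)) = 0)
Function('y')(K) = Add(12, Mul(2, Pow(2, Rational(1, 2)))) (Function('y')(K) = Add(Add(Mul(Pow(2, Rational(1, 2)), Pow(4, Rational(1, 2))), 12), 0) = Add(Add(Mul(Pow(2, Rational(1, 2)), 2), 12), 0) = Add(Add(Mul(2, Pow(2, Rational(1, 2))), 12), 0) = Add(Add(12, Mul(2, Pow(2, Rational(1, 2)))), 0) = Add(12, Mul(2, Pow(2, Rational(1, 2)))))
Mul(Add(3198, Mul(-1, Mul(-88, -7))), Function('y')(-8)) = Mul(Add(3198, Mul(-1, Mul(-88, -7))), Add(12, Mul(2, Pow(2, Rational(1, 2))))) = Mul(Add(3198, Mul(-1, 616)), Add(12, Mul(2, Pow(2, Rational(1, 2))))) = Mul(Add(3198, -616), Add(12, Mul(2, Pow(2, Rational(1, 2))))) = Mul(2582, Add(12, Mul(2, Pow(2, Rational(1, 2))))) = Add(30984, Mul(5164, Pow(2, Rational(1, 2))))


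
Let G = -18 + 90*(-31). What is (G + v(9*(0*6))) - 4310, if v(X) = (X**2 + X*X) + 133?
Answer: -6985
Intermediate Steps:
v(X) = 133 + 2*X**2 (v(X) = (X**2 + X**2) + 133 = 2*X**2 + 133 = 133 + 2*X**2)
G = -2808 (G = -18 - 2790 = -2808)
(G + v(9*(0*6))) - 4310 = (-2808 + (133 + 2*(9*(0*6))**2)) - 4310 = (-2808 + (133 + 2*(9*0)**2)) - 4310 = (-2808 + (133 + 2*0**2)) - 4310 = (-2808 + (133 + 2*0)) - 4310 = (-2808 + (133 + 0)) - 4310 = (-2808 + 133) - 4310 = -2675 - 4310 = -6985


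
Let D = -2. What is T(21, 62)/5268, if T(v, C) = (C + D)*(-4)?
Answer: -20/439 ≈ -0.045558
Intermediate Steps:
T(v, C) = 8 - 4*C (T(v, C) = (C - 2)*(-4) = (-2 + C)*(-4) = 8 - 4*C)
T(21, 62)/5268 = (8 - 4*62)/5268 = (8 - 248)*(1/5268) = -240*1/5268 = -20/439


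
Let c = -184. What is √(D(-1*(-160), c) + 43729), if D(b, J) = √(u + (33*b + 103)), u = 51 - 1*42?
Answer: √(43729 + 4*√337) ≈ 209.29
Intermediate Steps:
u = 9 (u = 51 - 42 = 9)
D(b, J) = √(112 + 33*b) (D(b, J) = √(9 + (33*b + 103)) = √(9 + (103 + 33*b)) = √(112 + 33*b))
√(D(-1*(-160), c) + 43729) = √(√(112 + 33*(-1*(-160))) + 43729) = √(√(112 + 33*160) + 43729) = √(√(112 + 5280) + 43729) = √(√5392 + 43729) = √(4*√337 + 43729) = √(43729 + 4*√337)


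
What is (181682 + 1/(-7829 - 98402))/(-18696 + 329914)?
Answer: 19300260541/33060999358 ≈ 0.58378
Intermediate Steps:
(181682 + 1/(-7829 - 98402))/(-18696 + 329914) = (181682 + 1/(-106231))/311218 = (181682 - 1/106231)*(1/311218) = (19300260541/106231)*(1/311218) = 19300260541/33060999358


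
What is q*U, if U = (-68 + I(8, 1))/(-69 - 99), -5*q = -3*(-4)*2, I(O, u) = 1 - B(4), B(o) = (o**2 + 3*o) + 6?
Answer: -101/35 ≈ -2.8857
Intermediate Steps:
B(o) = 6 + o**2 + 3*o
I(O, u) = -33 (I(O, u) = 1 - (6 + 4**2 + 3*4) = 1 - (6 + 16 + 12) = 1 - 1*34 = 1 - 34 = -33)
q = -24/5 (q = -(-3*(-4))*2/5 = -12*2/5 = -1/5*24 = -24/5 ≈ -4.8000)
U = 101/168 (U = (-68 - 33)/(-69 - 99) = -101/(-168) = -101*(-1/168) = 101/168 ≈ 0.60119)
q*U = -24/5*101/168 = -101/35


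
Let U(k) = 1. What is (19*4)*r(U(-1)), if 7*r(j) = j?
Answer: 76/7 ≈ 10.857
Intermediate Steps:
r(j) = j/7
(19*4)*r(U(-1)) = (19*4)*((⅐)*1) = 76*(⅐) = 76/7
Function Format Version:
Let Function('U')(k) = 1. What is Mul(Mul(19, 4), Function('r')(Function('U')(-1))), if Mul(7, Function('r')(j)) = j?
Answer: Rational(76, 7) ≈ 10.857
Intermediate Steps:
Function('r')(j) = Mul(Rational(1, 7), j)
Mul(Mul(19, 4), Function('r')(Function('U')(-1))) = Mul(Mul(19, 4), Mul(Rational(1, 7), 1)) = Mul(76, Rational(1, 7)) = Rational(76, 7)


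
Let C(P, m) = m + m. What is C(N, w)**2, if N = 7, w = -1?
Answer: 4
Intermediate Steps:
C(P, m) = 2*m
C(N, w)**2 = (2*(-1))**2 = (-2)**2 = 4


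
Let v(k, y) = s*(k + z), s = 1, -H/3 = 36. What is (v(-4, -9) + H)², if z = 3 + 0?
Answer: 11881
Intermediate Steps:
H = -108 (H = -3*36 = -108)
z = 3
v(k, y) = 3 + k (v(k, y) = 1*(k + 3) = 1*(3 + k) = 3 + k)
(v(-4, -9) + H)² = ((3 - 4) - 108)² = (-1 - 108)² = (-109)² = 11881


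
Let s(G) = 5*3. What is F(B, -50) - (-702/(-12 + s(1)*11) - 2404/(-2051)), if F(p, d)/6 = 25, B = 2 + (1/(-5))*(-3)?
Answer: 5349160/34867 ≈ 153.42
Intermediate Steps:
B = 13/5 (B = 2 + (1*(-⅕))*(-3) = 2 - ⅕*(-3) = 2 + ⅗ = 13/5 ≈ 2.6000)
F(p, d) = 150 (F(p, d) = 6*25 = 150)
s(G) = 15
F(B, -50) - (-702/(-12 + s(1)*11) - 2404/(-2051)) = 150 - (-702/(-12 + 15*11) - 2404/(-2051)) = 150 - (-702/(-12 + 165) - 2404*(-1/2051)) = 150 - (-702/153 + 2404/2051) = 150 - (-702*1/153 + 2404/2051) = 150 - (-78/17 + 2404/2051) = 150 - 1*(-119110/34867) = 150 + 119110/34867 = 5349160/34867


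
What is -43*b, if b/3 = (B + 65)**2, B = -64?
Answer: -129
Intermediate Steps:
b = 3 (b = 3*(-64 + 65)**2 = 3*1**2 = 3*1 = 3)
-43*b = -43*3 = -129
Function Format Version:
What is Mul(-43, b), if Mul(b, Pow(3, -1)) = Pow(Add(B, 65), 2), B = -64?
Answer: -129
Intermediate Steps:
b = 3 (b = Mul(3, Pow(Add(-64, 65), 2)) = Mul(3, Pow(1, 2)) = Mul(3, 1) = 3)
Mul(-43, b) = Mul(-43, 3) = -129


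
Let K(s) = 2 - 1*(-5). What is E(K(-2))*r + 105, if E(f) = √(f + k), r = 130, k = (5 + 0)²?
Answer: 105 + 520*√2 ≈ 840.39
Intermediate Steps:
k = 25 (k = 5² = 25)
K(s) = 7 (K(s) = 2 + 5 = 7)
E(f) = √(25 + f) (E(f) = √(f + 25) = √(25 + f))
E(K(-2))*r + 105 = √(25 + 7)*130 + 105 = √32*130 + 105 = (4*√2)*130 + 105 = 520*√2 + 105 = 105 + 520*√2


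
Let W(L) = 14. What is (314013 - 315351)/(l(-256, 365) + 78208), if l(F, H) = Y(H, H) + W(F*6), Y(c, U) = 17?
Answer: -1338/78239 ≈ -0.017101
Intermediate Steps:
l(F, H) = 31 (l(F, H) = 17 + 14 = 31)
(314013 - 315351)/(l(-256, 365) + 78208) = (314013 - 315351)/(31 + 78208) = -1338/78239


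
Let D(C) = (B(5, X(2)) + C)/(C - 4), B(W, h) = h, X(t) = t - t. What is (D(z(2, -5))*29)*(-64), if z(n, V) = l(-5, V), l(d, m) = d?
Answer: -9280/9 ≈ -1031.1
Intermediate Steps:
X(t) = 0
z(n, V) = -5
D(C) = C/(-4 + C) (D(C) = (0 + C)/(C - 4) = C/(-4 + C))
(D(z(2, -5))*29)*(-64) = (-5/(-4 - 5)*29)*(-64) = (-5/(-9)*29)*(-64) = (-5*(-⅑)*29)*(-64) = ((5/9)*29)*(-64) = (145/9)*(-64) = -9280/9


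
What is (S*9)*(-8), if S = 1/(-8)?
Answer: 9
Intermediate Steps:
S = -1/8 ≈ -0.12500
(S*9)*(-8) = -1/8*9*(-8) = -9/8*(-8) = 9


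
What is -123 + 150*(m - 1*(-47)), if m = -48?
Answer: -273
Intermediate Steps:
-123 + 150*(m - 1*(-47)) = -123 + 150*(-48 - 1*(-47)) = -123 + 150*(-48 + 47) = -123 + 150*(-1) = -123 - 150 = -273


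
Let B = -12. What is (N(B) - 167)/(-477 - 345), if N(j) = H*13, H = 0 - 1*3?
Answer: 103/411 ≈ 0.25061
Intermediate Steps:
H = -3 (H = 0 - 3 = -3)
N(j) = -39 (N(j) = -3*13 = -39)
(N(B) - 167)/(-477 - 345) = (-39 - 167)/(-477 - 345) = -206/(-822) = -206*(-1/822) = 103/411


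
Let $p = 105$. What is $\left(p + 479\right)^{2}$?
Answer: $341056$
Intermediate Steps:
$\left(p + 479\right)^{2} = \left(105 + 479\right)^{2} = 584^{2} = 341056$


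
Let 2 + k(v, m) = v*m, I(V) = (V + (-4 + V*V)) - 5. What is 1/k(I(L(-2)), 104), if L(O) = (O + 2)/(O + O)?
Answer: -1/938 ≈ -0.0010661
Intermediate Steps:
L(O) = (2 + O)/(2*O) (L(O) = (2 + O)/((2*O)) = (2 + O)*(1/(2*O)) = (2 + O)/(2*O))
I(V) = -9 + V + V² (I(V) = (V + (-4 + V²)) - 5 = (-4 + V + V²) - 5 = -9 + V + V²)
k(v, m) = -2 + m*v (k(v, m) = -2 + v*m = -2 + m*v)
1/k(I(L(-2)), 104) = 1/(-2 + 104*(-9 + (½)*(2 - 2)/(-2) + ((½)*(2 - 2)/(-2))²)) = 1/(-2 + 104*(-9 + (½)*(-½)*0 + ((½)*(-½)*0)²)) = 1/(-2 + 104*(-9 + 0 + 0²)) = 1/(-2 + 104*(-9 + 0 + 0)) = 1/(-2 + 104*(-9)) = 1/(-2 - 936) = 1/(-938) = -1/938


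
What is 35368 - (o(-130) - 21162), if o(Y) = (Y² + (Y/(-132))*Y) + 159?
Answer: 1306768/33 ≈ 39599.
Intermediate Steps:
o(Y) = 159 + 131*Y²/132 (o(Y) = (Y² + (Y*(-1/132))*Y) + 159 = (Y² + (-Y/132)*Y) + 159 = (Y² - Y²/132) + 159 = 131*Y²/132 + 159 = 159 + 131*Y²/132)
35368 - (o(-130) - 21162) = 35368 - ((159 + (131/132)*(-130)²) - 21162) = 35368 - ((159 + (131/132)*16900) - 21162) = 35368 - ((159 + 553475/33) - 21162) = 35368 - (558722/33 - 21162) = 35368 - 1*(-139624/33) = 35368 + 139624/33 = 1306768/33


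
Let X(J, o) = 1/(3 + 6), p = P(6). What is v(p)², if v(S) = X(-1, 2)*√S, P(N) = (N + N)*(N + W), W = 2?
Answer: 32/27 ≈ 1.1852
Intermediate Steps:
P(N) = 2*N*(2 + N) (P(N) = (N + N)*(N + 2) = (2*N)*(2 + N) = 2*N*(2 + N))
p = 96 (p = 2*6*(2 + 6) = 2*6*8 = 96)
X(J, o) = ⅑ (X(J, o) = 1/9 = ⅑)
v(S) = √S/9
v(p)² = (√96/9)² = ((4*√6)/9)² = (4*√6/9)² = 32/27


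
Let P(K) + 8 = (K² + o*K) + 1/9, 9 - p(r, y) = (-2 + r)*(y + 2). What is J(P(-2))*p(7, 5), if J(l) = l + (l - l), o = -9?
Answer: -3302/9 ≈ -366.89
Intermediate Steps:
p(r, y) = 9 - (-2 + r)*(2 + y) (p(r, y) = 9 - (-2 + r)*(y + 2) = 9 - (-2 + r)*(2 + y))
P(K) = -71/9 + K² - 9*K (P(K) = -8 + ((K² - 9*K) + 1/9) = -8 + ((K² - 9*K) + ⅑) = -8 + (⅑ + K² - 9*K) = -71/9 + K² - 9*K)
J(l) = l (J(l) = l + 0 = l)
J(P(-2))*p(7, 5) = (-71/9 + (-2)² - 9*(-2))*(13 - 2*7 + 2*5 - 1*7*5) = (-71/9 + 4 + 18)*(13 - 14 + 10 - 35) = (127/9)*(-26) = -3302/9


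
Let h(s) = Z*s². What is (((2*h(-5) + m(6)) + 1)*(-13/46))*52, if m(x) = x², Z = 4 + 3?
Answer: -130806/23 ≈ -5687.2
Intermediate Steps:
Z = 7
h(s) = 7*s²
(((2*h(-5) + m(6)) + 1)*(-13/46))*52 = (((2*(7*(-5)²) + 6²) + 1)*(-13/46))*52 = (((2*(7*25) + 36) + 1)*(-13*1/46))*52 = (((2*175 + 36) + 1)*(-13/46))*52 = (((350 + 36) + 1)*(-13/46))*52 = ((386 + 1)*(-13/46))*52 = (387*(-13/46))*52 = -5031/46*52 = -130806/23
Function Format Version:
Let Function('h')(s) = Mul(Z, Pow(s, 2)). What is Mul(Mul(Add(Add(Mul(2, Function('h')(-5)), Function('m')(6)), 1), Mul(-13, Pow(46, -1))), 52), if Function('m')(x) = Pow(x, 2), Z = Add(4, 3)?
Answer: Rational(-130806, 23) ≈ -5687.2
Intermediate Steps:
Z = 7
Function('h')(s) = Mul(7, Pow(s, 2))
Mul(Mul(Add(Add(Mul(2, Function('h')(-5)), Function('m')(6)), 1), Mul(-13, Pow(46, -1))), 52) = Mul(Mul(Add(Add(Mul(2, Mul(7, Pow(-5, 2))), Pow(6, 2)), 1), Mul(-13, Pow(46, -1))), 52) = Mul(Mul(Add(Add(Mul(2, Mul(7, 25)), 36), 1), Mul(-13, Rational(1, 46))), 52) = Mul(Mul(Add(Add(Mul(2, 175), 36), 1), Rational(-13, 46)), 52) = Mul(Mul(Add(Add(350, 36), 1), Rational(-13, 46)), 52) = Mul(Mul(Add(386, 1), Rational(-13, 46)), 52) = Mul(Mul(387, Rational(-13, 46)), 52) = Mul(Rational(-5031, 46), 52) = Rational(-130806, 23)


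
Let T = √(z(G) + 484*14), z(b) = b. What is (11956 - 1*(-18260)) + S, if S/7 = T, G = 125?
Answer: 30216 + 7*√6901 ≈ 30798.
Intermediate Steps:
T = √6901 (T = √(125 + 484*14) = √(125 + 6776) = √6901 ≈ 83.072)
S = 7*√6901 ≈ 581.51
(11956 - 1*(-18260)) + S = (11956 - 1*(-18260)) + 7*√6901 = (11956 + 18260) + 7*√6901 = 30216 + 7*√6901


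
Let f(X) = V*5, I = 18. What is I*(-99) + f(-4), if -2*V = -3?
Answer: -3549/2 ≈ -1774.5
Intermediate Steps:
V = 3/2 (V = -½*(-3) = 3/2 ≈ 1.5000)
f(X) = 15/2 (f(X) = (3/2)*5 = 15/2)
I*(-99) + f(-4) = 18*(-99) + 15/2 = -1782 + 15/2 = -3549/2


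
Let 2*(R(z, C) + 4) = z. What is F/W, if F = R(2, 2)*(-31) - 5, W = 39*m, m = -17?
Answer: -88/663 ≈ -0.13273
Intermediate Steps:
R(z, C) = -4 + z/2
W = -663 (W = 39*(-17) = -663)
F = 88 (F = (-4 + (1/2)*2)*(-31) - 5 = (-4 + 1)*(-31) - 5 = -3*(-31) - 5 = 93 - 5 = 88)
F/W = 88/(-663) = 88*(-1/663) = -88/663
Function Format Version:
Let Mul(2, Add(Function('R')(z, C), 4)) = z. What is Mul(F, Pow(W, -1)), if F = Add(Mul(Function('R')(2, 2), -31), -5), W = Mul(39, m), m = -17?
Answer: Rational(-88, 663) ≈ -0.13273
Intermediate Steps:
Function('R')(z, C) = Add(-4, Mul(Rational(1, 2), z))
W = -663 (W = Mul(39, -17) = -663)
F = 88 (F = Add(Mul(Add(-4, Mul(Rational(1, 2), 2)), -31), -5) = Add(Mul(Add(-4, 1), -31), -5) = Add(Mul(-3, -31), -5) = Add(93, -5) = 88)
Mul(F, Pow(W, -1)) = Mul(88, Pow(-663, -1)) = Mul(88, Rational(-1, 663)) = Rational(-88, 663)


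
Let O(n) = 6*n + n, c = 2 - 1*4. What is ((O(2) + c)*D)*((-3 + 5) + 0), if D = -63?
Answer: -1512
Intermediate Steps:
c = -2 (c = 2 - 4 = -2)
O(n) = 7*n
((O(2) + c)*D)*((-3 + 5) + 0) = ((7*2 - 2)*(-63))*((-3 + 5) + 0) = ((14 - 2)*(-63))*(2 + 0) = (12*(-63))*2 = -756*2 = -1512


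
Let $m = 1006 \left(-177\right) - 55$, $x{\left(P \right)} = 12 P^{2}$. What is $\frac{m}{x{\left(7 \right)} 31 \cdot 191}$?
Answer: $- \frac{178117}{3481548} \approx -0.05116$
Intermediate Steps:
$m = -178117$ ($m = -178062 - 55 = -178117$)
$\frac{m}{x{\left(7 \right)} 31 \cdot 191} = - \frac{178117}{12 \cdot 7^{2} \cdot 31 \cdot 191} = - \frac{178117}{12 \cdot 49 \cdot 31 \cdot 191} = - \frac{178117}{588 \cdot 31 \cdot 191} = - \frac{178117}{18228 \cdot 191} = - \frac{178117}{3481548}$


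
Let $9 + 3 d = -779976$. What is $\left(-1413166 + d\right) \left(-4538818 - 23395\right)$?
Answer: $7633316865293$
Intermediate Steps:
$d = -259995$ ($d = -3 + \frac{1}{3} \left(-779976\right) = -3 - 259992 = -259995$)
$\left(-1413166 + d\right) \left(-4538818 - 23395\right) = \left(-1413166 - 259995\right) \left(-4538818 - 23395\right) = \left(-1673161\right) \left(-4562213\right) = 7633316865293$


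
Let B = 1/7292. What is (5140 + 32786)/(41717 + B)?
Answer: 39508056/43457195 ≈ 0.90913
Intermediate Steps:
B = 1/7292 ≈ 0.00013714
(5140 + 32786)/(41717 + B) = (5140 + 32786)/(41717 + 1/7292) = 37926/(304200365/7292) = 37926*(7292/304200365) = 39508056/43457195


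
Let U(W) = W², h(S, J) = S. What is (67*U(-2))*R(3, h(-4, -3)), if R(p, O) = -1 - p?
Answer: -1072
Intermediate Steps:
(67*U(-2))*R(3, h(-4, -3)) = (67*(-2)²)*(-1 - 1*3) = (67*4)*(-1 - 3) = 268*(-4) = -1072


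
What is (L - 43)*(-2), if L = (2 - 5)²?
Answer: 68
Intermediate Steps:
L = 9 (L = (-3)² = 9)
(L - 43)*(-2) = (9 - 43)*(-2) = -34*(-2) = 68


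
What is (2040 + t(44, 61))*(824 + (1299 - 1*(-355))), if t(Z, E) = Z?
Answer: 5164152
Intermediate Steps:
(2040 + t(44, 61))*(824 + (1299 - 1*(-355))) = (2040 + 44)*(824 + (1299 - 1*(-355))) = 2084*(824 + (1299 + 355)) = 2084*(824 + 1654) = 2084*2478 = 5164152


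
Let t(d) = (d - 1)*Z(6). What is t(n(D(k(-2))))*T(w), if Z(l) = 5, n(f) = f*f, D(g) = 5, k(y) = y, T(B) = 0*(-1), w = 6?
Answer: 0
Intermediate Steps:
T(B) = 0
n(f) = f²
t(d) = -5 + 5*d (t(d) = (d - 1)*5 = (-1 + d)*5 = -5 + 5*d)
t(n(D(k(-2))))*T(w) = (-5 + 5*5²)*0 = (-5 + 5*25)*0 = (-5 + 125)*0 = 120*0 = 0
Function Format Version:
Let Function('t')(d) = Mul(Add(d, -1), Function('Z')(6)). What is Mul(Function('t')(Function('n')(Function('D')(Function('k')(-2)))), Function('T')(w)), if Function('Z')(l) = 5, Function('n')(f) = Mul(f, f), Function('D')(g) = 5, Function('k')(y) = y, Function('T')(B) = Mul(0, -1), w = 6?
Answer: 0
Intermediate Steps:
Function('T')(B) = 0
Function('n')(f) = Pow(f, 2)
Function('t')(d) = Add(-5, Mul(5, d)) (Function('t')(d) = Mul(Add(d, -1), 5) = Mul(Add(-1, d), 5) = Add(-5, Mul(5, d)))
Mul(Function('t')(Function('n')(Function('D')(Function('k')(-2)))), Function('T')(w)) = Mul(Add(-5, Mul(5, Pow(5, 2))), 0) = Mul(Add(-5, Mul(5, 25)), 0) = Mul(Add(-5, 125), 0) = Mul(120, 0) = 0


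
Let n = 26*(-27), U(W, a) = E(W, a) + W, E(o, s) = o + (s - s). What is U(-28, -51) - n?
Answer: 646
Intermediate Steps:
E(o, s) = o (E(o, s) = o + 0 = o)
U(W, a) = 2*W (U(W, a) = W + W = 2*W)
n = -702
U(-28, -51) - n = 2*(-28) - 1*(-702) = -56 + 702 = 646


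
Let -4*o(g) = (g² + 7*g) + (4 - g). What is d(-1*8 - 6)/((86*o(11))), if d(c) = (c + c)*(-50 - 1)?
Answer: -2856/8213 ≈ -0.34774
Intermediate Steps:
d(c) = -102*c (d(c) = (2*c)*(-51) = -102*c)
o(g) = -1 - 3*g/2 - g²/4 (o(g) = -((g² + 7*g) + (4 - g))/4 = -(4 + g² + 6*g)/4 = -1 - 3*g/2 - g²/4)
d(-1*8 - 6)/((86*o(11))) = (-102*(-1*8 - 6))/((86*(-1 - 3/2*11 - ¼*11²))) = (-102*(-8 - 6))/((86*(-1 - 33/2 - ¼*121))) = (-102*(-14))/((86*(-1 - 33/2 - 121/4))) = 1428/((86*(-191/4))) = 1428/(-8213/2) = 1428*(-2/8213) = -2856/8213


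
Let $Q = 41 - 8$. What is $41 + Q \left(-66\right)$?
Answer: $-2137$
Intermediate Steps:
$Q = 33$
$41 + Q \left(-66\right) = 41 + 33 \left(-66\right) = 41 - 2178 = -2137$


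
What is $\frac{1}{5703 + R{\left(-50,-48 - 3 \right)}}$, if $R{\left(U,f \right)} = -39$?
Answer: $\frac{1}{5664} \approx 0.00017655$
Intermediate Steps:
$\frac{1}{5703 + R{\left(-50,-48 - 3 \right)}} = \frac{1}{5703 - 39} = \frac{1}{5664}$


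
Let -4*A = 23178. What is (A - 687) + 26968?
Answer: 40973/2 ≈ 20487.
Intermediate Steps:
A = -11589/2 (A = -¼*23178 = -11589/2 ≈ -5794.5)
(A - 687) + 26968 = (-11589/2 - 687) + 26968 = -12963/2 + 26968 = 40973/2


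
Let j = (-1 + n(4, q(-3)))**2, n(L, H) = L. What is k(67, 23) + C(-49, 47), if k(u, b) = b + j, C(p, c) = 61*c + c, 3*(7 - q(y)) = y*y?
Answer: 2946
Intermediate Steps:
q(y) = 7 - y**2/3 (q(y) = 7 - y*y/3 = 7 - y**2/3)
C(p, c) = 62*c
j = 9 (j = (-1 + 4)**2 = 3**2 = 9)
k(u, b) = 9 + b (k(u, b) = b + 9 = 9 + b)
k(67, 23) + C(-49, 47) = (9 + 23) + 62*47 = 32 + 2914 = 2946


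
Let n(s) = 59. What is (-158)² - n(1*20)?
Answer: 24905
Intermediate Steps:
(-158)² - n(1*20) = (-158)² - 1*59 = 24964 - 59 = 24905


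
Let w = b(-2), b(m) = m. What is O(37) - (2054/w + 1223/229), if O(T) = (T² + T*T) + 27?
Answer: 867145/229 ≈ 3786.7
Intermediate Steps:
w = -2
O(T) = 27 + 2*T² (O(T) = (T² + T²) + 27 = 2*T² + 27 = 27 + 2*T²)
O(37) - (2054/w + 1223/229) = (27 + 2*37²) - (2054/(-2) + 1223/229) = (27 + 2*1369) - (2054*(-½) + 1223*(1/229)) = (27 + 2738) - (-1027 + 1223/229) = 2765 - 1*(-233960/229) = 2765 + 233960/229 = 867145/229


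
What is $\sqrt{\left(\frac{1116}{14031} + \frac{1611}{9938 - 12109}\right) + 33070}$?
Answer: $\frac{\sqrt{378823900637096265}}{3384589} \approx 181.85$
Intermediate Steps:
$\sqrt{\left(\frac{1116}{14031} + \frac{1611}{9938 - 12109}\right) + 33070} = \sqrt{\left(1116 \cdot \frac{1}{14031} + \frac{1611}{-2171}\right) + 33070} = \sqrt{\left(\frac{124}{1559} + 1611 \left(- \frac{1}{2171}\right)\right) + 33070} = \sqrt{\left(\frac{124}{1559} - \frac{1611}{2171}\right) + 33070} = \sqrt{- \frac{2242345}{3384589} + 33070} = \sqrt{\frac{111926115885}{3384589}} = \frac{\sqrt{378823900637096265}}{3384589}$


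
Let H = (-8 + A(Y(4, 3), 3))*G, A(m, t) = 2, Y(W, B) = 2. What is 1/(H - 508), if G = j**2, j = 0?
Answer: -1/508 ≈ -0.0019685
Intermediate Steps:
G = 0 (G = 0**2 = 0)
H = 0 (H = (-8 + 2)*0 = -6*0 = 0)
1/(H - 508) = 1/(0 - 508) = 1/(-508) = -1/508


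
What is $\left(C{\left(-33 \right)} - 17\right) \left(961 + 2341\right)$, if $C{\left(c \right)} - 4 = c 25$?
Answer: $-2767076$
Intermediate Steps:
$C{\left(c \right)} = 4 + 25 c$ ($C{\left(c \right)} = 4 + c 25 = 4 + 25 c$)
$\left(C{\left(-33 \right)} - 17\right) \left(961 + 2341\right) = \left(\left(4 + 25 \left(-33\right)\right) - 17\right) \left(961 + 2341\right) = \left(\left(4 - 825\right) - 17\right) 3302 = \left(-821 - 17\right) 3302 = \left(-838\right) 3302 = -2767076$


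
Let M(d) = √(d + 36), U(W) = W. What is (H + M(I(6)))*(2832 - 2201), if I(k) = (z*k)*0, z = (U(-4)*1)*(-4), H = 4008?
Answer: 2532834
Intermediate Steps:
z = 16 (z = -4*1*(-4) = -4*(-4) = 16)
I(k) = 0 (I(k) = (16*k)*0 = 0)
M(d) = √(36 + d)
(H + M(I(6)))*(2832 - 2201) = (4008 + √(36 + 0))*(2832 - 2201) = (4008 + √36)*631 = (4008 + 6)*631 = 4014*631 = 2532834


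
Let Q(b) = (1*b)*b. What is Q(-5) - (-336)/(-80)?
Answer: 104/5 ≈ 20.800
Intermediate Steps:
Q(b) = b**2 (Q(b) = b*b = b**2)
Q(-5) - (-336)/(-80) = (-5)**2 - (-336)/(-80) = 25 - (-336)*(-1)/80 = 25 - 112*3/80 = 25 - 21/5 = 104/5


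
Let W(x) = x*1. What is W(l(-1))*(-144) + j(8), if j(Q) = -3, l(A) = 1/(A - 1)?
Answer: 69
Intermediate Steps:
l(A) = 1/(-1 + A)
W(x) = x
W(l(-1))*(-144) + j(8) = -144/(-1 - 1) - 3 = -144/(-2) - 3 = -1/2*(-144) - 3 = 72 - 3 = 69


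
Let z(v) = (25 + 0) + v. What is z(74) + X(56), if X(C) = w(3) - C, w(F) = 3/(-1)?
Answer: 40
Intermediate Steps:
z(v) = 25 + v
w(F) = -3 (w(F) = 3*(-1) = -3)
X(C) = -3 - C
z(74) + X(56) = (25 + 74) + (-3 - 1*56) = 99 + (-3 - 56) = 99 - 59 = 40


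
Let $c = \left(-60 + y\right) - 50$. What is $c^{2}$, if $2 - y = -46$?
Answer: $3844$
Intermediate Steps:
$y = 48$ ($y = 2 - -46 = 2 + 46 = 48$)
$c = -62$ ($c = \left(-60 + 48\right) - 50 = -12 - 50 = -62$)
$c^{2} = \left(-62\right)^{2} = 3844$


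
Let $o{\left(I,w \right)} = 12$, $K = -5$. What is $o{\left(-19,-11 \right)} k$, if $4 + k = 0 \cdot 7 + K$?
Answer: $-108$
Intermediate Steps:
$k = -9$ ($k = -4 + \left(0 \cdot 7 - 5\right) = -4 + \left(0 - 5\right) = -4 - 5 = -9$)
$o{\left(-19,-11 \right)} k = 12 \left(-9\right) = -108$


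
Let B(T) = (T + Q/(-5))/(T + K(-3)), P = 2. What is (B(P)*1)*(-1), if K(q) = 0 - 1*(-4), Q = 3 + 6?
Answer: -1/30 ≈ -0.033333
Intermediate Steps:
Q = 9
K(q) = 4 (K(q) = 0 + 4 = 4)
B(T) = (-9/5 + T)/(4 + T) (B(T) = (T + 9/(-5))/(T + 4) = (T + 9*(-⅕))/(4 + T) = (T - 9/5)/(4 + T) = (-9/5 + T)/(4 + T))
(B(P)*1)*(-1) = (((-9/5 + 2)/(4 + 2))*1)*(-1) = (((⅕)/6)*1)*(-1) = (((⅙)*(⅕))*1)*(-1) = ((1/30)*1)*(-1) = (1/30)*(-1) = -1/30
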